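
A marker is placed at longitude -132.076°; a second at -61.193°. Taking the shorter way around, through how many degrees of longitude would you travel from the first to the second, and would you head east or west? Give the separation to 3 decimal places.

Raw difference: -61.193 − -132.076 = 70.883°.
Normalise into (−180°, 180°]: 70.883° stays 70.883°.
Positive ⇒ the second point lies to the east; separation 70.883°.

70.883° east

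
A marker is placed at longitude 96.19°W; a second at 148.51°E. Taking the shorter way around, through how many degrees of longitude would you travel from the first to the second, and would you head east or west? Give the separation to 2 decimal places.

Raw difference: 148.51 − -96.19 = 244.7°.
Normalise into (−180°, 180°]: 244.7° − 360° = -115.3°.
Negative ⇒ the second point lies to the west; separation 115.30°.

115.30° west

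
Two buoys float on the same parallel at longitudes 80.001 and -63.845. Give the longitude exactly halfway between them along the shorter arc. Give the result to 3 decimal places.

+8.078°

Signed shortest Δλ from +80.001° to -63.845° is -143.846°.
Midpoint longitude = +80.001° + (-143.846°)/2 = +80.001° − 71.923° = +8.078°.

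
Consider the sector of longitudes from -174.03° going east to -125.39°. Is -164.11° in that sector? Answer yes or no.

Band width going east from -174.03° to -125.39°: ((-125.39 − -174.03) mod 360) = 48.64°.
Offset of -164.11° east of the west edge: ((-164.11 − -174.03) mod 360) = 9.92°.
9.92° ≤ 48.64° ⇒ inside.

Yes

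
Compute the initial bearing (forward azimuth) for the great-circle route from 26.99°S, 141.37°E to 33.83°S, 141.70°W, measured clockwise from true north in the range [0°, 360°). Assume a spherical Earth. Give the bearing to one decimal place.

116.9°

Δλ = -141.70 − 141.37 = -283.07°; wrapped into (−180°, 180°]: 76.93°.
θ = atan2( sin Δλ · cos φ₂ , cos φ₁ · sin φ₂ − sin φ₁ · cos φ₂ · cos Δλ )
  = atan2(0.80917, -0.41084) = 116.918° → normalised to [0°, 360°): 116.918°.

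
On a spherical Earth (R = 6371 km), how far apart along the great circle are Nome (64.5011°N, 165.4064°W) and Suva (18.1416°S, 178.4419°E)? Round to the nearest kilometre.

Δλ = 178.4419 − -165.4064 = 343.8483°; wrapped into (−180°, 180°]: -16.1517°.
Δφ = -18.1416 − 64.5011 = -82.6427°.
a = sin²(Δφ/2) + cos φ₁ · cos φ₂ · sin²(Δλ/2) = 0.444046.
c = 2·atan2(√a, √(1−a)) = 1.45865 rad → d = 6371·c ≈ 9293.07 km.

9293 km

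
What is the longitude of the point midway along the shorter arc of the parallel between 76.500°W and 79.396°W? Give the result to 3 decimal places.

Signed shortest Δλ from -76.500° to -79.396° is -2.896°.
Midpoint longitude = -76.500° + (-2.896°)/2 = -76.500° − 1.448° = -77.948°.

77.948°W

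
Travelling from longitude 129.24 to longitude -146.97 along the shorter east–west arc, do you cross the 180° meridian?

Naïve |-146.97 − 129.24| = 276.21° > 180°, so the shorter arc goes the other way round — across 180°.
Signed shortest Δλ = ((-146.97 − 129.24 + 180) mod 360) − 180 = 83.79°.
Going east by 83.79° from +129.24° passes through 180° before reaching -146.97°.

Yes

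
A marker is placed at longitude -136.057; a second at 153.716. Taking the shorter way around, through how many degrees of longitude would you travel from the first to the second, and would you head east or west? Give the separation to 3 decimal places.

Raw difference: 153.716 − -136.057 = 289.773°.
Normalise into (−180°, 180°]: 289.773° − 360° = -70.227°.
Negative ⇒ the second point lies to the west; separation 70.227°.

70.227° west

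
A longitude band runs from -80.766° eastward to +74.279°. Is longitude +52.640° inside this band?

Band width going east from -80.766° to +74.279°: ((74.279 − -80.766) mod 360) = 155.045°.
Offset of +52.640° east of the west edge: ((52.640 − -80.766) mod 360) = 133.406°.
133.406° ≤ 155.045° ⇒ inside.

Yes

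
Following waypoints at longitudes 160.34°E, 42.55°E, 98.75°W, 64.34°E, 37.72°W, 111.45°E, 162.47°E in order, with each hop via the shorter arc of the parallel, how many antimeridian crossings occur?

0

Leg 1: +160.34° → +42.55°, shortest Δλ = -117.79° (west) — does not cross 180°.
Leg 2: +42.55° → -98.75°, shortest Δλ = -141.3° (west) — does not cross 180°.
Leg 3: -98.75° → +64.34°, shortest Δλ = 163.09° (east) — does not cross 180°.
Leg 4: +64.34° → -37.72°, shortest Δλ = -102.06° (west) — does not cross 180°.
Leg 5: -37.72° → +111.45°, shortest Δλ = 149.17° (east) — does not cross 180°.
Leg 6: +111.45° → +162.47°, shortest Δλ = 51.02° (east) — does not cross 180°.
Total crossings: 0.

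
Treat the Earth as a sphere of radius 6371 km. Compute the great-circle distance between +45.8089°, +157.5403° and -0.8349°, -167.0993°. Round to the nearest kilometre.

6236 km

Δλ = -167.0993 − 157.5403 = -324.6396°; wrapped into (−180°, 180°]: 35.3604°.
Δφ = -0.8349 − 45.8089 = -46.6438°.
a = sin²(Δφ/2) + cos φ₁ · cos φ₂ · sin²(Δλ/2) = 0.221021.
c = 2·atan2(√a, √(1−a)) = 0.97887 rad → d = 6371·c ≈ 6236.40 km.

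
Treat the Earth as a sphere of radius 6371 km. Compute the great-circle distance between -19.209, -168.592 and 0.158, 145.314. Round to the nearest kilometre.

5466 km

Δλ = 145.314 − -168.592 = 313.906°; wrapped into (−180°, 180°]: -46.094°.
Δφ = 0.158 − -19.209 = 19.367°.
a = sin²(Δφ/2) + cos φ₁ · cos φ₂ · sin²(Δλ/2) = 0.173021.
c = 2·atan2(√a, √(1−a)) = 0.85799 rad → d = 6371·c ≈ 5466.27 km.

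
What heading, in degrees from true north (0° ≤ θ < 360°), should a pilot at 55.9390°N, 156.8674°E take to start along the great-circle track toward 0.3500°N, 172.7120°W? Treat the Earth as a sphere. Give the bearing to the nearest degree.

145°

Δλ = -172.7120 − 156.8674 = -329.5794°; wrapped into (−180°, 180°]: 30.4206°.
θ = atan2( sin Δλ · cos φ₂ , cos φ₁ · sin φ₂ − sin φ₁ · cos φ₂ · cos Δλ )
  = atan2(0.50633, -0.71096) = 144.542° → normalised to [0°, 360°): 144.542°.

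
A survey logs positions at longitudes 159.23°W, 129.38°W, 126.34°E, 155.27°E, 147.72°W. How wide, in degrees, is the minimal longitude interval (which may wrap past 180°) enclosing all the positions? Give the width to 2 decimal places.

104.28°

Sort the longitudes: -159.23°, -147.72°, -129.38°, +126.34°, +155.27°.
Eastward gaps between consecutive values (wrapping around): 11.51°, 18.34°, 255.72°, 28.93°, 45.50°.
Largest gap = 255.72° ⇒ minimal covering band is its complement: 360° − 255.72° = 104.28°.
Band runs from +126.34° eastward to -129.38°, crossing the antimeridian.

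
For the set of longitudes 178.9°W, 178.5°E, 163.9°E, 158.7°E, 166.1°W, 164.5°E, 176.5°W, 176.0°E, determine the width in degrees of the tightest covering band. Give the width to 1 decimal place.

Sort the longitudes: -178.9°, -176.5°, -166.1°, +158.7°, +163.9°, +164.5°, +176.0°, +178.5°.
Eastward gaps between consecutive values (wrapping around): 2.4°, 10.4°, 324.8°, 5.2°, 0.6°, 11.5°, 2.5°, 2.6°.
Largest gap = 324.8° ⇒ minimal covering band is its complement: 360° − 324.8° = 35.2°.
Band runs from +158.7° eastward to -166.1°, crossing the antimeridian.

35.2°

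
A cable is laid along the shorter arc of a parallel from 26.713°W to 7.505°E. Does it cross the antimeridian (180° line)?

No

Signed shortest Δλ = ((7.505 − -26.713 + 180) mod 360) − 180 = 34.218°.
Going east by 34.218° from -26.713° reaches +7.505° without touching 180°.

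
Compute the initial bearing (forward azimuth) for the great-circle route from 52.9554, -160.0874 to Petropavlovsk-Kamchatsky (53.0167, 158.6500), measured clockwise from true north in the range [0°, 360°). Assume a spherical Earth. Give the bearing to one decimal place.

Δλ = 158.6500 − -160.0874 = 318.7374°; wrapped into (−180°, 180°]: -41.2626°.
θ = atan2( sin Δλ · cos φ₂ , cos φ₁ · sin φ₂ − sin φ₁ · cos φ₂ · cos Δλ )
  = atan2(-0.39675, 0.12030) = -73.132° → normalised to [0°, 360°): 286.868°.

286.9°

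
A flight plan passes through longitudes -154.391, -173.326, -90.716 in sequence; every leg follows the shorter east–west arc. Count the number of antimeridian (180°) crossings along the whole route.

Leg 1: -154.391° → -173.326°, shortest Δλ = -18.935° (west) — does not cross 180°.
Leg 2: -173.326° → -90.716°, shortest Δλ = 82.61° (east) — does not cross 180°.
Total crossings: 0.

0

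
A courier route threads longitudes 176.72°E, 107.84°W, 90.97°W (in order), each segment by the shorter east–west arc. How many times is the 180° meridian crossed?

Leg 1: +176.72° → -107.84°, shortest Δλ = 75.44° (east) — crosses 180°.
Leg 2: -107.84° → -90.97°, shortest Δλ = 16.87° (east) — does not cross 180°.
Total crossings: 1.

1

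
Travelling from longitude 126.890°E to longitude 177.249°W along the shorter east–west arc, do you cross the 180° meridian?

Naïve |-177.249 − 126.890| = 304.139° > 180°, so the shorter arc goes the other way round — across 180°.
Signed shortest Δλ = ((-177.249 − 126.890 + 180) mod 360) − 180 = 55.861°.
Going east by 55.861° from +126.890° passes through 180° before reaching -177.249°.

Yes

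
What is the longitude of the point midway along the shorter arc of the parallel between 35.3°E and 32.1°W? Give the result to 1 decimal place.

Signed shortest Δλ from +35.3° to -32.1° is -67.4°.
Midpoint longitude = +35.3° + (-67.4°)/2 = +35.3° − 33.7° = +1.6°.

1.6°E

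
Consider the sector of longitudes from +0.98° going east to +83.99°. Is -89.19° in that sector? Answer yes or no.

No

Band width going east from +0.98° to +83.99°: ((83.99 − 0.98) mod 360) = 83.01°.
Offset of -89.19° east of the west edge: ((-89.19 − 0.98) mod 360) = 269.83°.
269.83° > 83.01° ⇒ outside.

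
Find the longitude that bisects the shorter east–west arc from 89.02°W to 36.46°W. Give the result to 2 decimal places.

62.74°W

Signed shortest Δλ from -89.02° to -36.46° is +52.56°.
Midpoint longitude = -89.02° + (+52.56°)/2 = -89.02° + 26.28° = -62.74°.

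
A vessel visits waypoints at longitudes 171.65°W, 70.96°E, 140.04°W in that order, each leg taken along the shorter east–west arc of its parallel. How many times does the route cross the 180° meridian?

2

Leg 1: -171.65° → +70.96°, shortest Δλ = -117.39° (west) — crosses 180°.
Leg 2: +70.96° → -140.04°, shortest Δλ = 149.0° (east) — crosses 180°.
Total crossings: 2.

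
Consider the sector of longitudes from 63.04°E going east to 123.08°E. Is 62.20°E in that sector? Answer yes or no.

No

Band width going east from +63.04° to +123.08°: ((123.08 − 63.04) mod 360) = 60.04°.
Offset of +62.20° east of the west edge: ((62.20 − 63.04) mod 360) = 359.16°.
359.16° > 60.04° ⇒ outside.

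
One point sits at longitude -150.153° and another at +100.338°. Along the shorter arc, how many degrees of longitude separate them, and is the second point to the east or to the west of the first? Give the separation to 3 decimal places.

Raw difference: 100.338 − -150.153 = 250.491°.
Normalise into (−180°, 180°]: 250.491° − 360° = -109.509°.
Negative ⇒ the second point lies to the west; separation 109.509°.

109.509° west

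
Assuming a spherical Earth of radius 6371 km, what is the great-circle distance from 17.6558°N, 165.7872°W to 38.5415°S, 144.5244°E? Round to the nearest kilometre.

Δλ = 144.5244 − -165.7872 = 310.3116°; wrapped into (−180°, 180°]: -49.6884°.
Δφ = -38.5415 − 17.6558 = -56.1973°.
a = sin²(Δφ/2) + cos φ₁ · cos φ₂ · sin²(Δλ/2) = 0.353401.
c = 2·atan2(√a, √(1−a)) = 1.27323 rad → d = 6371·c ≈ 8111.73 km.

8112 km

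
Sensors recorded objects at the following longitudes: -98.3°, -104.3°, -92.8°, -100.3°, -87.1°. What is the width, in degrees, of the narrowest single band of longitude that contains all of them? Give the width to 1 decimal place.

Sort the longitudes: -104.3°, -100.3°, -98.3°, -92.8°, -87.1°.
Eastward gaps between consecutive values (wrapping around): 4.0°, 2.0°, 5.5°, 5.7°, 342.8°.
Largest gap = 342.8° ⇒ minimal covering band is its complement: 360° − 342.8° = 17.2°.
Band runs from -104.3° eastward to -87.1°.

17.2°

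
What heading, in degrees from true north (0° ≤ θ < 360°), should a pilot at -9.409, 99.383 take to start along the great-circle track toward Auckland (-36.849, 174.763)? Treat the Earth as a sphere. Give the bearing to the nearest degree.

Δλ = 174.763 − 99.383 = 75.380°.
θ = atan2( sin Δλ · cos φ₂ , cos φ₁ · sin φ₂ − sin φ₁ · cos φ₂ · cos Δλ )
  = atan2(0.77431, -0.55862) = 125.808° → normalised to [0°, 360°): 125.808°.

126°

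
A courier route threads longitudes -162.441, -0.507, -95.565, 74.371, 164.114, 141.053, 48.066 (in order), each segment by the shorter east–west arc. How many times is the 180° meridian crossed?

0

Leg 1: -162.441° → -0.507°, shortest Δλ = 161.934° (east) — does not cross 180°.
Leg 2: -0.507° → -95.565°, shortest Δλ = -95.058° (west) — does not cross 180°.
Leg 3: -95.565° → +74.371°, shortest Δλ = 169.936° (east) — does not cross 180°.
Leg 4: +74.371° → +164.114°, shortest Δλ = 89.743° (east) — does not cross 180°.
Leg 5: +164.114° → +141.053°, shortest Δλ = -23.061° (west) — does not cross 180°.
Leg 6: +141.053° → +48.066°, shortest Δλ = -92.987° (west) — does not cross 180°.
Total crossings: 0.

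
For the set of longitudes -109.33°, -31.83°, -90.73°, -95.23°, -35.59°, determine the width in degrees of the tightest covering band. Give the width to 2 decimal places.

77.50°

Sort the longitudes: -109.33°, -95.23°, -90.73°, -35.59°, -31.83°.
Eastward gaps between consecutive values (wrapping around): 14.10°, 4.50°, 55.14°, 3.76°, 282.50°.
Largest gap = 282.50° ⇒ minimal covering band is its complement: 360° − 282.50° = 77.50°.
Band runs from -109.33° eastward to -31.83°.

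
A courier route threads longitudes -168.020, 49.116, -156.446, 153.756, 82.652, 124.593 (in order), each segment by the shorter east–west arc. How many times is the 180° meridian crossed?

Leg 1: -168.020° → +49.116°, shortest Δλ = -142.864° (west) — crosses 180°.
Leg 2: +49.116° → -156.446°, shortest Δλ = 154.438° (east) — crosses 180°.
Leg 3: -156.446° → +153.756°, shortest Δλ = -49.798° (west) — crosses 180°.
Leg 4: +153.756° → +82.652°, shortest Δλ = -71.104° (west) — does not cross 180°.
Leg 5: +82.652° → +124.593°, shortest Δλ = 41.941° (east) — does not cross 180°.
Total crossings: 3.

3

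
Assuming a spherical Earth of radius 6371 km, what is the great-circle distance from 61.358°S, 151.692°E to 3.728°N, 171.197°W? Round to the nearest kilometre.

Δλ = -171.197 − 151.692 = -322.889°; wrapped into (−180°, 180°]: 37.111°.
Δφ = 3.728 − -61.358 = 65.086°.
a = sin²(Δφ/2) + cos φ₁ · cos φ₂ · sin²(Δλ/2) = 0.337809.
c = 2·atan2(√a, √(1−a)) = 1.24044 rad → d = 6371·c ≈ 7902.83 km.

7903 km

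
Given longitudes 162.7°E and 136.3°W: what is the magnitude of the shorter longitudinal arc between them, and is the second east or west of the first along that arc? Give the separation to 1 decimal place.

Raw difference: -136.3 − 162.7 = -299.0°.
Normalise into (−180°, 180°]: -299.0° + 360° = 61.0°.
Positive ⇒ the second point lies to the east; separation 61.0°.

61.0° east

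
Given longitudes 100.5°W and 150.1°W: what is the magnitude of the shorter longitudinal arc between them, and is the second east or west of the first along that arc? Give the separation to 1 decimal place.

49.6° west

Raw difference: -150.1 − -100.5 = -49.6°.
Normalise into (−180°, 180°]: -49.6° stays -49.6°.
Negative ⇒ the second point lies to the west; separation 49.6°.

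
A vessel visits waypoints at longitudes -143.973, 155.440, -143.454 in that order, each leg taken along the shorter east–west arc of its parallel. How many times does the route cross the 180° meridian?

Leg 1: -143.973° → +155.440°, shortest Δλ = -60.587° (west) — crosses 180°.
Leg 2: +155.440° → -143.454°, shortest Δλ = 61.106° (east) — crosses 180°.
Total crossings: 2.

2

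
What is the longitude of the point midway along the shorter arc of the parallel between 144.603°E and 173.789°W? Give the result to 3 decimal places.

165.407°E

Signed shortest Δλ from +144.603° to -173.789° is +41.608°.
Midpoint longitude = +144.603° + (+41.608°)/2 = +144.603° + 20.804° = +165.407°.
(The naïve average (+144.603 + -173.789)/2 = -14.593° is on the wrong side of the globe.)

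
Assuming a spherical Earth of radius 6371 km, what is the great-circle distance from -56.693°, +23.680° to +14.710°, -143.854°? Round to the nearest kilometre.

Δλ = -143.854 − 23.680 = -167.534°.
Δφ = 14.710 − -56.693 = 71.403°.
a = sin²(Δφ/2) + cos φ₁ · cos φ₂ · sin²(Δλ/2) = 0.865411.
c = 2·atan2(√a, √(1−a)) = 2.39032 rad → d = 6371·c ≈ 15228.74 km.

15229 km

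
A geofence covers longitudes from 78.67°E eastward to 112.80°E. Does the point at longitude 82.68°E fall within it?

Yes

Band width going east from +78.67° to +112.80°: ((112.80 − 78.67) mod 360) = 34.13°.
Offset of +82.68° east of the west edge: ((82.68 − 78.67) mod 360) = 4.01°.
4.01° ≤ 34.13° ⇒ inside.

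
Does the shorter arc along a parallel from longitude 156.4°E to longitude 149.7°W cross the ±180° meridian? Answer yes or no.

Naïve |-149.7 − 156.4| = 306.1° > 180°, so the shorter arc goes the other way round — across 180°.
Signed shortest Δλ = ((-149.7 − 156.4 + 180) mod 360) − 180 = 53.9°.
Going east by 53.9° from +156.4° passes through 180° before reaching -149.7°.

Yes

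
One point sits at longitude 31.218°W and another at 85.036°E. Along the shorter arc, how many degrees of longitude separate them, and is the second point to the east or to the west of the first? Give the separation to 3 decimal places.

Raw difference: 85.036 − -31.218 = 116.254°.
Normalise into (−180°, 180°]: 116.254° stays 116.254°.
Positive ⇒ the second point lies to the east; separation 116.254°.

116.254° east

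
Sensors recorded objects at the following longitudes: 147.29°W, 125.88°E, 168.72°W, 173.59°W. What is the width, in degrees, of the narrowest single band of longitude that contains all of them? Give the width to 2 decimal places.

86.83°

Sort the longitudes: -173.59°, -168.72°, -147.29°, +125.88°.
Eastward gaps between consecutive values (wrapping around): 4.87°, 21.43°, 273.17°, 60.53°.
Largest gap = 273.17° ⇒ minimal covering band is its complement: 360° − 273.17° = 86.83°.
Band runs from +125.88° eastward to -147.29°, crossing the antimeridian.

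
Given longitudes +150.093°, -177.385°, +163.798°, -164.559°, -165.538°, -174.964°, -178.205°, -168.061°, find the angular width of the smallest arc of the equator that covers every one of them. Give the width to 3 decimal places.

Sort the longitudes: -178.205°, -177.385°, -174.964°, -168.061°, -165.538°, -164.559°, +150.093°, +163.798°.
Eastward gaps between consecutive values (wrapping around): 0.820°, 2.421°, 6.903°, 2.523°, 0.979°, 314.652°, 13.705°, 17.997°.
Largest gap = 314.652° ⇒ minimal covering band is its complement: 360° − 314.652° = 45.348°.
Band runs from +150.093° eastward to -164.559°, crossing the antimeridian.

45.348°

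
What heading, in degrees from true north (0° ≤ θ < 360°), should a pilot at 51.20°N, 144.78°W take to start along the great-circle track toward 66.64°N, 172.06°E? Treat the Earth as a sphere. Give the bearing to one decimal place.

Δλ = 172.06 − -144.78 = 316.84°; wrapped into (−180°, 180°]: -43.16°.
θ = atan2( sin Δλ · cos φ₂ , cos φ₁ · sin φ₂ − sin φ₁ · cos φ₂ · cos Δλ )
  = atan2(-0.27123, 0.34983) = -37.786° → normalised to [0°, 360°): 322.214°.

322.2°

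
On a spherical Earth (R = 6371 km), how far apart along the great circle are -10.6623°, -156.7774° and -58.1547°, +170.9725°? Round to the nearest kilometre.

5942 km

Δλ = 170.9725 − -156.7774 = 327.7499°; wrapped into (−180°, 180°]: -32.2501°.
Δφ = -58.1547 − -10.6623 = -47.4924°.
a = sin²(Δφ/2) + cos φ₁ · cos φ₂ · sin²(Δλ/2) = 0.202153.
c = 2·atan2(√a, √(1−a)) = 0.93267 rad → d = 6371·c ≈ 5942.02 km.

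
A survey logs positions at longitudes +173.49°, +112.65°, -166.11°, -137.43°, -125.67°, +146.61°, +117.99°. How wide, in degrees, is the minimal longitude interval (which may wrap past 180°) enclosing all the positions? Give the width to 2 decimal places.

Sort the longitudes: -166.11°, -137.43°, -125.67°, +112.65°, +117.99°, +146.61°, +173.49°.
Eastward gaps between consecutive values (wrapping around): 28.68°, 11.76°, 238.32°, 5.34°, 28.62°, 26.88°, 20.40°.
Largest gap = 238.32° ⇒ minimal covering band is its complement: 360° − 238.32° = 121.68°.
Band runs from +112.65° eastward to -125.67°, crossing the antimeridian.

121.68°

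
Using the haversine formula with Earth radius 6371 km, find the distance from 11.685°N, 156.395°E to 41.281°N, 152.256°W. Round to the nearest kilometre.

5961 km

Δλ = -152.256 − 156.395 = -308.651°; wrapped into (−180°, 180°]: 51.349°.
Δφ = 41.281 − 11.685 = 29.596°.
a = sin²(Δφ/2) + cos φ₁ · cos φ₂ · sin²(Δλ/2) = 0.203375.
c = 2·atan2(√a, √(1−a)) = 0.93571 rad → d = 6371·c ≈ 5961.38 km.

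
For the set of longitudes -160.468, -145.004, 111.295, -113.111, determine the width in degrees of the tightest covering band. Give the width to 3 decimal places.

Sort the longitudes: -160.468°, -145.004°, -113.111°, +111.295°.
Eastward gaps between consecutive values (wrapping around): 15.464°, 31.893°, 224.406°, 88.237°.
Largest gap = 224.406° ⇒ minimal covering band is its complement: 360° − 224.406° = 135.594°.
Band runs from +111.295° eastward to -113.111°, crossing the antimeridian.

135.594°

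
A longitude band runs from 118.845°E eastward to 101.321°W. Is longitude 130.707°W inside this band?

Band width going east from +118.845° to -101.321°: ((-101.321 − 118.845) mod 360) = 139.834°.
Offset of -130.707° east of the west edge: ((-130.707 − 118.845) mod 360) = 110.448°.
110.448° ≤ 139.834° ⇒ inside.

Yes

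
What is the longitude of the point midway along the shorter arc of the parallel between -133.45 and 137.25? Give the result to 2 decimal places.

-178.10°

Signed shortest Δλ from -133.45° to +137.25° is -89.30°.
Midpoint longitude = -133.45° + (-89.30°)/2 = -133.45° − 44.65° = -178.10°.
(The naïve average (-133.45 + +137.25)/2 = 1.9° is on the wrong side of the globe.)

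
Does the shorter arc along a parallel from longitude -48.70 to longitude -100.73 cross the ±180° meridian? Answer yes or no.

No

Signed shortest Δλ = ((-100.73 − -48.70 + 180) mod 360) − 180 = -52.03°.
Going west by 52.03° from -48.70° reaches -100.73° without touching 180°.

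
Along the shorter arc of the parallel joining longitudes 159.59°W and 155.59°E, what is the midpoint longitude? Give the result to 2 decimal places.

Signed shortest Δλ from -159.59° to +155.59° is -44.82°.
Midpoint longitude = -159.59° + (-44.82°)/2 = -159.59° − 22.41° = -182.00°.
Normalise into (−180°, 180°]: +178.00°.
(The naïve average (-159.59 + +155.59)/2 = -2.0° is on the wrong side of the globe.)

178.00°E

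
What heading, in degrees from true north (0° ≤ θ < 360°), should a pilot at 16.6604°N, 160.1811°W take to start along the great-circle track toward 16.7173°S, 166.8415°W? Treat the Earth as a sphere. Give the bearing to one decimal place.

191.5°

Δλ = -166.8415 − -160.1811 = -6.6604°.
θ = atan2( sin Δλ · cos φ₂ , cos φ₁ · sin φ₂ − sin φ₁ · cos φ₂ · cos Δλ )
  = atan2(-0.11108, -0.54830) = -168.547° → normalised to [0°, 360°): 191.453°.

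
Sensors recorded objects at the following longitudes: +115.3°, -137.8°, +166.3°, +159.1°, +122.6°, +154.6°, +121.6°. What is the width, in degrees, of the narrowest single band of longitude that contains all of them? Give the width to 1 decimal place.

106.9°

Sort the longitudes: -137.8°, +115.3°, +121.6°, +122.6°, +154.6°, +159.1°, +166.3°.
Eastward gaps between consecutive values (wrapping around): 253.1°, 6.3°, 1.0°, 32.0°, 4.5°, 7.2°, 55.9°.
Largest gap = 253.1° ⇒ minimal covering band is its complement: 360° − 253.1° = 106.9°.
Band runs from +115.3° eastward to -137.8°, crossing the antimeridian.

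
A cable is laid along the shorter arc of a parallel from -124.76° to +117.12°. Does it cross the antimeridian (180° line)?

Naïve |117.12 − -124.76| = 241.88° > 180°, so the shorter arc goes the other way round — across 180°.
Signed shortest Δλ = ((117.12 − -124.76 + 180) mod 360) − 180 = -118.12°.
Going west by 118.12° from -124.76° passes through 180° before reaching +117.12°.

Yes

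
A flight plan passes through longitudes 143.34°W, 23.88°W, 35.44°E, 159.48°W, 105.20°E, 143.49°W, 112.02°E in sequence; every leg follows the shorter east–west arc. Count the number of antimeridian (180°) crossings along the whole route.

4

Leg 1: -143.34° → -23.88°, shortest Δλ = 119.46° (east) — does not cross 180°.
Leg 2: -23.88° → +35.44°, shortest Δλ = 59.32° (east) — does not cross 180°.
Leg 3: +35.44° → -159.48°, shortest Δλ = 165.08° (east) — crosses 180°.
Leg 4: -159.48° → +105.20°, shortest Δλ = -95.32° (west) — crosses 180°.
Leg 5: +105.20° → -143.49°, shortest Δλ = 111.31° (east) — crosses 180°.
Leg 6: -143.49° → +112.02°, shortest Δλ = -104.49° (west) — crosses 180°.
Total crossings: 4.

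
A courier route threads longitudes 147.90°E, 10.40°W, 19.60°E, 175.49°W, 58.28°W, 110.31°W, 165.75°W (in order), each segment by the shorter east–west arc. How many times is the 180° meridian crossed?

Leg 1: +147.90° → -10.40°, shortest Δλ = -158.3° (west) — does not cross 180°.
Leg 2: -10.40° → +19.60°, shortest Δλ = 30.0° (east) — does not cross 180°.
Leg 3: +19.60° → -175.49°, shortest Δλ = 164.91° (east) — crosses 180°.
Leg 4: -175.49° → -58.28°, shortest Δλ = 117.21° (east) — does not cross 180°.
Leg 5: -58.28° → -110.31°, shortest Δλ = -52.03° (west) — does not cross 180°.
Leg 6: -110.31° → -165.75°, shortest Δλ = -55.44° (west) — does not cross 180°.
Total crossings: 1.

1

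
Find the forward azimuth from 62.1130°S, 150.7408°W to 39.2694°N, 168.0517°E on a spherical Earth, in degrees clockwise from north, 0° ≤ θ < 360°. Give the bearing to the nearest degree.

328°

Δλ = 168.0517 − -150.7408 = 318.7925°; wrapped into (−180°, 180°]: -41.2075°.
θ = atan2( sin Δλ · cos φ₂ , cos φ₁ · sin φ₂ − sin φ₁ · cos φ₂ · cos Δλ )
  = atan2(-0.51002, 0.81086) = -32.169° → normalised to [0°, 360°): 327.831°.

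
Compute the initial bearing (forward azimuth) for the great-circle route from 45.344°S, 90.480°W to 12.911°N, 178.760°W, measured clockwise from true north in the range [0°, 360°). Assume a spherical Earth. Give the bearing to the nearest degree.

280°

Δλ = -178.760 − -90.480 = -88.280°.
θ = atan2( sin Δλ · cos φ₂ , cos φ₁ · sin φ₂ − sin φ₁ · cos φ₂ · cos Δλ )
  = atan2(-0.97428, 0.17785) = -79.655° → normalised to [0°, 360°): 280.345°.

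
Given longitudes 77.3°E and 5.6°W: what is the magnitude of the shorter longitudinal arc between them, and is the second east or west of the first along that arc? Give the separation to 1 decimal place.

82.9° west

Raw difference: -5.6 − 77.3 = -82.9°.
Normalise into (−180°, 180°]: -82.9° stays -82.9°.
Negative ⇒ the second point lies to the west; separation 82.9°.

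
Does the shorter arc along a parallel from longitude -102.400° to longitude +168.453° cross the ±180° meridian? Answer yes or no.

Yes

Naïve |168.453 − -102.400| = 270.853° > 180°, so the shorter arc goes the other way round — across 180°.
Signed shortest Δλ = ((168.453 − -102.400 + 180) mod 360) − 180 = -89.147°.
Going west by 89.147° from -102.400° passes through 180° before reaching +168.453°.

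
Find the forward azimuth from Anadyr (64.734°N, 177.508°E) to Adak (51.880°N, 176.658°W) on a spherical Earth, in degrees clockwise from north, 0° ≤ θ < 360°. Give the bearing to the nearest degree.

Δλ = -176.658 − 177.508 = -354.166°; wrapped into (−180°, 180°]: 5.834°.
θ = atan2( sin Δλ · cos φ₂ , cos φ₁ · sin φ₂ − sin φ₁ · cos φ₂ · cos Δλ )
  = atan2(0.06275, -0.21958) = 164.052° → normalised to [0°, 360°): 164.052°.

164°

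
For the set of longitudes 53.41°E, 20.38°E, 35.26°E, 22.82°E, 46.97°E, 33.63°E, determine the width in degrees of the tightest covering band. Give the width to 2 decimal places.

33.03°

Sort the longitudes: +20.38°, +22.82°, +33.63°, +35.26°, +46.97°, +53.41°.
Eastward gaps between consecutive values (wrapping around): 2.44°, 10.81°, 1.63°, 11.71°, 6.44°, 326.97°.
Largest gap = 326.97° ⇒ minimal covering band is its complement: 360° − 326.97° = 33.03°.
Band runs from +20.38° eastward to +53.41°.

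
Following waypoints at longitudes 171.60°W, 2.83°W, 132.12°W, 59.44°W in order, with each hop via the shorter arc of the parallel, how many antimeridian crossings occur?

Leg 1: -171.60° → -2.83°, shortest Δλ = 168.77° (east) — does not cross 180°.
Leg 2: -2.83° → -132.12°, shortest Δλ = -129.29° (west) — does not cross 180°.
Leg 3: -132.12° → -59.44°, shortest Δλ = 72.68° (east) — does not cross 180°.
Total crossings: 0.

0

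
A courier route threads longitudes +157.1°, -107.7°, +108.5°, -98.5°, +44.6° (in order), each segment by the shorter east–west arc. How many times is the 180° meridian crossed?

Leg 1: +157.1° → -107.7°, shortest Δλ = 95.2° (east) — crosses 180°.
Leg 2: -107.7° → +108.5°, shortest Δλ = -143.8° (west) — crosses 180°.
Leg 3: +108.5° → -98.5°, shortest Δλ = 153.0° (east) — crosses 180°.
Leg 4: -98.5° → +44.6°, shortest Δλ = 143.1° (east) — does not cross 180°.
Total crossings: 3.

3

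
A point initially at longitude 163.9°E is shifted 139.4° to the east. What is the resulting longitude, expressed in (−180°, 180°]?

Start at +163.9°; shift +139.4° → +303.3°.
+303.3° lies outside (−180°, 180°]; subtract 360° → -56.7°.

56.7°W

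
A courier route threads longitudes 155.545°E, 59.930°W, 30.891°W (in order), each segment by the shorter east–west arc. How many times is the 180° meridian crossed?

1

Leg 1: +155.545° → -59.930°, shortest Δλ = 144.525° (east) — crosses 180°.
Leg 2: -59.930° → -30.891°, shortest Δλ = 29.039° (east) — does not cross 180°.
Total crossings: 1.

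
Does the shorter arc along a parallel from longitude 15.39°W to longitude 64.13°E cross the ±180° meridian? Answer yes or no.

Signed shortest Δλ = ((64.13 − -15.39 + 180) mod 360) − 180 = 79.52°.
Going east by 79.52° from -15.39° reaches +64.13° without touching 180°.

No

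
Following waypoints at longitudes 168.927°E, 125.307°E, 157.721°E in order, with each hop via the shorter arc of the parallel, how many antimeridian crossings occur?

Leg 1: +168.927° → +125.307°, shortest Δλ = -43.62° (west) — does not cross 180°.
Leg 2: +125.307° → +157.721°, shortest Δλ = 32.414° (east) — does not cross 180°.
Total crossings: 0.

0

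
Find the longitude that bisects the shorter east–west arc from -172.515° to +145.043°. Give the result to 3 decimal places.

Signed shortest Δλ from -172.515° to +145.043° is -42.442°.
Midpoint longitude = -172.515° + (-42.442°)/2 = -172.515° − 21.221° = -193.736°.
Normalise into (−180°, 180°]: +166.264°.
(The naïve average (-172.515 + +145.043)/2 = -13.736° is on the wrong side of the globe.)

+166.264°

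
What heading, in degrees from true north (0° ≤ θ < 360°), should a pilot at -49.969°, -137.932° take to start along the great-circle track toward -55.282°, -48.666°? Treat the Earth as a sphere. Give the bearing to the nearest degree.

Δλ = -48.666 − -137.932 = 89.266°.
θ = atan2( sin Δλ · cos φ₂ , cos φ₁ · sin φ₂ − sin φ₁ · cos φ₂ · cos Δλ )
  = atan2(0.56949, -0.52310) = 132.569° → normalised to [0°, 360°): 132.569°.

133°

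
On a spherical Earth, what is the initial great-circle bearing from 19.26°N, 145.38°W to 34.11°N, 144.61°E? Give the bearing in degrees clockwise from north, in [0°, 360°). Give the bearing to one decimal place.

299.3°

Δλ = 144.61 − -145.38 = 289.99°; wrapped into (−180°, 180°]: -70.01°.
θ = atan2( sin Δλ · cos φ₂ , cos φ₁ · sin φ₂ − sin φ₁ · cos φ₂ · cos Δλ )
  = atan2(-0.77808, 0.43603) = -60.734° → normalised to [0°, 360°): 299.266°.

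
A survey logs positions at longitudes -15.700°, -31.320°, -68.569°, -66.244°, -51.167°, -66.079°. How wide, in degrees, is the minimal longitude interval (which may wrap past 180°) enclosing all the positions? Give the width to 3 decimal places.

Sort the longitudes: -68.569°, -66.244°, -66.079°, -51.167°, -31.320°, -15.700°.
Eastward gaps between consecutive values (wrapping around): 2.325°, 0.165°, 14.912°, 19.847°, 15.620°, 307.131°.
Largest gap = 307.131° ⇒ minimal covering band is its complement: 360° − 307.131° = 52.869°.
Band runs from -68.569° eastward to -15.700°.

52.869°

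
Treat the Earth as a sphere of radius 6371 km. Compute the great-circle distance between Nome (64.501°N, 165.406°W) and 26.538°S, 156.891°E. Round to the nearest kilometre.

Δλ = 156.891 − -165.406 = 322.297°; wrapped into (−180°, 180°]: -37.703°.
Δφ = -26.538 − 64.501 = -91.039°.
a = sin²(Δφ/2) + cos φ₁ · cos φ₂ · sin²(Δλ/2) = 0.549276.
c = 2·atan2(√a, √(1−a)) = 1.66951 rad → d = 6371·c ≈ 10636.45 km.

10636 km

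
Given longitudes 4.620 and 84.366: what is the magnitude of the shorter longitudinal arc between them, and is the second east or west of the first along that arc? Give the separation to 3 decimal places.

Raw difference: 84.366 − 4.620 = 79.746°.
Normalise into (−180°, 180°]: 79.746° stays 79.746°.
Positive ⇒ the second point lies to the east; separation 79.746°.

79.746° east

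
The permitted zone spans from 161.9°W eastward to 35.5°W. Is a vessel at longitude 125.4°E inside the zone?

Band width going east from -161.9° to -35.5°: ((-35.5 − -161.9) mod 360) = 126.4°.
Offset of +125.4° east of the west edge: ((125.4 − -161.9) mod 360) = 287.3°.
287.3° > 126.4° ⇒ outside.

No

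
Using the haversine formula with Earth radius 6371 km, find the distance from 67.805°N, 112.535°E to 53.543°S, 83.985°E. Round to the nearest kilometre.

Δλ = 83.985 − 112.535 = -28.550°.
Δφ = -53.543 − 67.805 = -121.348°.
a = sin²(Δφ/2) + cos φ₁ · cos φ₂ · sin²(Δλ/2) = 0.773765.
c = 2·atan2(√a, √(1−a)) = 2.15021 rad → d = 6371·c ≈ 13698.97 km.

13699 km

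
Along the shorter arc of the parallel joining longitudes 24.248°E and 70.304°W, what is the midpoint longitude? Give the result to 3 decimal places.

23.028°W

Signed shortest Δλ from +24.248° to -70.304° is -94.552°.
Midpoint longitude = +24.248° + (-94.552°)/2 = +24.248° − 47.276° = -23.028°.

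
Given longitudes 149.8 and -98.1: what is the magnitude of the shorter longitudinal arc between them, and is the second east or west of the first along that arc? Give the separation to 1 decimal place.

112.1° east

Raw difference: -98.1 − 149.8 = -247.9°.
Normalise into (−180°, 180°]: -247.9° + 360° = 112.1°.
Positive ⇒ the second point lies to the east; separation 112.1°.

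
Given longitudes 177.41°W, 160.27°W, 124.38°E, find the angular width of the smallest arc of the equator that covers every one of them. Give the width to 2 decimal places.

75.35°

Sort the longitudes: -177.41°, -160.27°, +124.38°.
Eastward gaps between consecutive values (wrapping around): 17.14°, 284.65°, 58.21°.
Largest gap = 284.65° ⇒ minimal covering band is its complement: 360° − 284.65° = 75.35°.
Band runs from +124.38° eastward to -160.27°, crossing the antimeridian.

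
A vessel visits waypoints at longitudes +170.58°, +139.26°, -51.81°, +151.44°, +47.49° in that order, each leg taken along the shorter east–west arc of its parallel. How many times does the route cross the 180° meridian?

2

Leg 1: +170.58° → +139.26°, shortest Δλ = -31.32° (west) — does not cross 180°.
Leg 2: +139.26° → -51.81°, shortest Δλ = 168.93° (east) — crosses 180°.
Leg 3: -51.81° → +151.44°, shortest Δλ = -156.75° (west) — crosses 180°.
Leg 4: +151.44° → +47.49°, shortest Δλ = -103.95° (west) — does not cross 180°.
Total crossings: 2.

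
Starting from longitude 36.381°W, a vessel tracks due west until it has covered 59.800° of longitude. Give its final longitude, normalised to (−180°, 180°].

96.181°W

Start at -36.381°; shift −59.800° → -96.181°.
-96.181° already lies in (−180°, 180°].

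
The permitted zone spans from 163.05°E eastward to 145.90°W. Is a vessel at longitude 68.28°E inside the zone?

No

Band width going east from +163.05° to -145.90°: ((-145.90 − 163.05) mod 360) = 51.05°.
Offset of +68.28° east of the west edge: ((68.28 − 163.05) mod 360) = 265.23°.
265.23° > 51.05° ⇒ outside.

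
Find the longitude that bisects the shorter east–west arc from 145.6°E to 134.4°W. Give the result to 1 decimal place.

174.4°W

Signed shortest Δλ from +145.6° to -134.4° is +80.0°.
Midpoint longitude = +145.6° + (+80.0°)/2 = +145.6° + 40.0° = +185.6°.
Normalise into (−180°, 180°]: -174.4°.
(The naïve average (+145.6 + -134.4)/2 = 5.6° is on the wrong side of the globe.)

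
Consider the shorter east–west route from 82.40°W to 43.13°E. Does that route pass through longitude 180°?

No

Signed shortest Δλ = ((43.13 − -82.40 + 180) mod 360) − 180 = 125.53°.
Going east by 125.53° from -82.40° reaches +43.13° without touching 180°.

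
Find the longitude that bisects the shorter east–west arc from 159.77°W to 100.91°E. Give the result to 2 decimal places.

150.57°E

Signed shortest Δλ from -159.77° to +100.91° is -99.32°.
Midpoint longitude = -159.77° + (-99.32°)/2 = -159.77° − 49.66° = -209.43°.
Normalise into (−180°, 180°]: +150.57°.
(The naïve average (-159.77 + +100.91)/2 = -29.43° is on the wrong side of the globe.)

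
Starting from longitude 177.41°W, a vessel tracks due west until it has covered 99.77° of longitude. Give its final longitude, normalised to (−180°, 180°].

Start at -177.41°; shift −99.77° → -277.18°.
-277.18° lies outside (−180°, 180°]; add 360° → +82.82°.

82.82°E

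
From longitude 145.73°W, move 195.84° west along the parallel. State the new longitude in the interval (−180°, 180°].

Start at -145.73°; shift −195.84° → -341.57°.
-341.57° lies outside (−180°, 180°]; add 360° → +18.43°.

18.43°E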